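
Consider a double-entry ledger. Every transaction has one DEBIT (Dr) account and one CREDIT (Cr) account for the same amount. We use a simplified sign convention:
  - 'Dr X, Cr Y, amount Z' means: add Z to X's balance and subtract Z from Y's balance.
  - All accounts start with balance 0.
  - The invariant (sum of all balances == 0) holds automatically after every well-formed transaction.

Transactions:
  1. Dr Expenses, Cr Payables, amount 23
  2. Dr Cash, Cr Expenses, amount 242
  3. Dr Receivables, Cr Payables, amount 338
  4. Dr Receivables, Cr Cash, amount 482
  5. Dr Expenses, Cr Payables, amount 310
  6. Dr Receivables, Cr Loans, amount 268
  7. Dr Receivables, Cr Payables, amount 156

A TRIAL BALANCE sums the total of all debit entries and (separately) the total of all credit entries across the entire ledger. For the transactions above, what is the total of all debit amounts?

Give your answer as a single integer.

Answer: 1819

Derivation:
Txn 1: debit+=23
Txn 2: debit+=242
Txn 3: debit+=338
Txn 4: debit+=482
Txn 5: debit+=310
Txn 6: debit+=268
Txn 7: debit+=156
Total debits = 1819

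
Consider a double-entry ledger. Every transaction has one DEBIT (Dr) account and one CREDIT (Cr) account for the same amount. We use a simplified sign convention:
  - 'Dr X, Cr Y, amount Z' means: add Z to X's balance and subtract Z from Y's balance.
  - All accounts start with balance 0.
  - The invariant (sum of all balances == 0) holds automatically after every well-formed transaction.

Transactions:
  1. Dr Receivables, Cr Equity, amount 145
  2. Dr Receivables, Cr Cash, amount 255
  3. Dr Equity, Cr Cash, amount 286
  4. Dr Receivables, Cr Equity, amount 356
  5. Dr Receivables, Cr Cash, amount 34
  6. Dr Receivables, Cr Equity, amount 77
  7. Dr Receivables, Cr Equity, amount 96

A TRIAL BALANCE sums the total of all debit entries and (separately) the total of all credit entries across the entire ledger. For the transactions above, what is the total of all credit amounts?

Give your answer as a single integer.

Txn 1: credit+=145
Txn 2: credit+=255
Txn 3: credit+=286
Txn 4: credit+=356
Txn 5: credit+=34
Txn 6: credit+=77
Txn 7: credit+=96
Total credits = 1249

Answer: 1249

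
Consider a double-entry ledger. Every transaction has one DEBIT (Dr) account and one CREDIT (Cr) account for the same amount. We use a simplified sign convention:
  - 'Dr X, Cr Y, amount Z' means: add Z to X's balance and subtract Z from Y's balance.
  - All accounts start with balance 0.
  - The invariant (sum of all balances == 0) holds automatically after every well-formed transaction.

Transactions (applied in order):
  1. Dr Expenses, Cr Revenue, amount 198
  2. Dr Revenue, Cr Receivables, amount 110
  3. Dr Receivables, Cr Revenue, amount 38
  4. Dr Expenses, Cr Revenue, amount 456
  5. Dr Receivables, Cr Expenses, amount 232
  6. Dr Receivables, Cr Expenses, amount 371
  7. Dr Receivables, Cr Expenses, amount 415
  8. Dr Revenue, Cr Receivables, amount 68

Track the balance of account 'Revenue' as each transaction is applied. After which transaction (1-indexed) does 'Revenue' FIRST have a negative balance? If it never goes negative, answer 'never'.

Answer: 1

Derivation:
After txn 1: Revenue=-198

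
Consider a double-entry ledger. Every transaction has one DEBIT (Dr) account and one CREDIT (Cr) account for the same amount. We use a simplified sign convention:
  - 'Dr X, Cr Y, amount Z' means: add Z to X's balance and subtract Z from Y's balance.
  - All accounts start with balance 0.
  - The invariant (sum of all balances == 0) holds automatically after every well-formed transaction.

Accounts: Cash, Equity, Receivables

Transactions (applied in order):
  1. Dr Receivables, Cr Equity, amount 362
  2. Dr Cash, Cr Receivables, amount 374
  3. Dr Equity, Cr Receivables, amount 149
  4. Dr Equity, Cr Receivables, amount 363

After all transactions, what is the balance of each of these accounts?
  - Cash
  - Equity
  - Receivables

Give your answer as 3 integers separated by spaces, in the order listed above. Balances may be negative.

Answer: 374 150 -524

Derivation:
After txn 1 (Dr Receivables, Cr Equity, amount 362): Equity=-362 Receivables=362
After txn 2 (Dr Cash, Cr Receivables, amount 374): Cash=374 Equity=-362 Receivables=-12
After txn 3 (Dr Equity, Cr Receivables, amount 149): Cash=374 Equity=-213 Receivables=-161
After txn 4 (Dr Equity, Cr Receivables, amount 363): Cash=374 Equity=150 Receivables=-524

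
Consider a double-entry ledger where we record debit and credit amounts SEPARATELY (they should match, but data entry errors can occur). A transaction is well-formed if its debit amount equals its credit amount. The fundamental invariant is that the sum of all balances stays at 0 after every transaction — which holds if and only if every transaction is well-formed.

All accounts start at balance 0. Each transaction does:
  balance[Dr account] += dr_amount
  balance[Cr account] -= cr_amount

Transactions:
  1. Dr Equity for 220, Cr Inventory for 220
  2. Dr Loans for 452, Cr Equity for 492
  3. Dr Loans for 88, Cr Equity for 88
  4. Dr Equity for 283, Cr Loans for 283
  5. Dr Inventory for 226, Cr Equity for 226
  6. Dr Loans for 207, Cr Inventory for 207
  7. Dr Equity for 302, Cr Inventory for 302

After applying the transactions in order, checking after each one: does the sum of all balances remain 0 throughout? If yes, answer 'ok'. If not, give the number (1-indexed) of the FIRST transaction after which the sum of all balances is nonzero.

After txn 1: dr=220 cr=220 sum_balances=0
After txn 2: dr=452 cr=492 sum_balances=-40
After txn 3: dr=88 cr=88 sum_balances=-40
After txn 4: dr=283 cr=283 sum_balances=-40
After txn 5: dr=226 cr=226 sum_balances=-40
After txn 6: dr=207 cr=207 sum_balances=-40
After txn 7: dr=302 cr=302 sum_balances=-40

Answer: 2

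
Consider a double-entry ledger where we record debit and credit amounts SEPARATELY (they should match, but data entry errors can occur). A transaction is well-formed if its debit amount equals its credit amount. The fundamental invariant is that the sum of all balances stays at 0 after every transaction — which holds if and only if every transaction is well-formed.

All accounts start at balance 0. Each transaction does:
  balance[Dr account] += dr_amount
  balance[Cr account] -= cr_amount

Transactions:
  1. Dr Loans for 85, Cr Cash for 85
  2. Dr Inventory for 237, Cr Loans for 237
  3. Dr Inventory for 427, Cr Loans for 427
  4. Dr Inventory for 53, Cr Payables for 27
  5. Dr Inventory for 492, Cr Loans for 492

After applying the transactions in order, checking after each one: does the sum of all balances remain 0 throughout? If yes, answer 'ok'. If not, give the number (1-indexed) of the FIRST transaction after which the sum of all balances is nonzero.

Answer: 4

Derivation:
After txn 1: dr=85 cr=85 sum_balances=0
After txn 2: dr=237 cr=237 sum_balances=0
After txn 3: dr=427 cr=427 sum_balances=0
After txn 4: dr=53 cr=27 sum_balances=26
After txn 5: dr=492 cr=492 sum_balances=26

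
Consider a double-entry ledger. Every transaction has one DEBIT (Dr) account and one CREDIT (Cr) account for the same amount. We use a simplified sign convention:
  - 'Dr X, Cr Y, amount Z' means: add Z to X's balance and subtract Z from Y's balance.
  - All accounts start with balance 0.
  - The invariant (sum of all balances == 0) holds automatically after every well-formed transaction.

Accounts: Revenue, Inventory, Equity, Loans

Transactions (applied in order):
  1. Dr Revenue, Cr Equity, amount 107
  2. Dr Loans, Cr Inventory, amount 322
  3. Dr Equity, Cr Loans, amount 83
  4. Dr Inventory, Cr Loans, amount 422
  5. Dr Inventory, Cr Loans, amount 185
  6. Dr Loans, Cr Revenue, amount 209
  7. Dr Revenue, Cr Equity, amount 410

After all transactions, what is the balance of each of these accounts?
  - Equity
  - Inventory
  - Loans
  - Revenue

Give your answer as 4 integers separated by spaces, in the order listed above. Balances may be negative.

Answer: -434 285 -159 308

Derivation:
After txn 1 (Dr Revenue, Cr Equity, amount 107): Equity=-107 Revenue=107
After txn 2 (Dr Loans, Cr Inventory, amount 322): Equity=-107 Inventory=-322 Loans=322 Revenue=107
After txn 3 (Dr Equity, Cr Loans, amount 83): Equity=-24 Inventory=-322 Loans=239 Revenue=107
After txn 4 (Dr Inventory, Cr Loans, amount 422): Equity=-24 Inventory=100 Loans=-183 Revenue=107
After txn 5 (Dr Inventory, Cr Loans, amount 185): Equity=-24 Inventory=285 Loans=-368 Revenue=107
After txn 6 (Dr Loans, Cr Revenue, amount 209): Equity=-24 Inventory=285 Loans=-159 Revenue=-102
After txn 7 (Dr Revenue, Cr Equity, amount 410): Equity=-434 Inventory=285 Loans=-159 Revenue=308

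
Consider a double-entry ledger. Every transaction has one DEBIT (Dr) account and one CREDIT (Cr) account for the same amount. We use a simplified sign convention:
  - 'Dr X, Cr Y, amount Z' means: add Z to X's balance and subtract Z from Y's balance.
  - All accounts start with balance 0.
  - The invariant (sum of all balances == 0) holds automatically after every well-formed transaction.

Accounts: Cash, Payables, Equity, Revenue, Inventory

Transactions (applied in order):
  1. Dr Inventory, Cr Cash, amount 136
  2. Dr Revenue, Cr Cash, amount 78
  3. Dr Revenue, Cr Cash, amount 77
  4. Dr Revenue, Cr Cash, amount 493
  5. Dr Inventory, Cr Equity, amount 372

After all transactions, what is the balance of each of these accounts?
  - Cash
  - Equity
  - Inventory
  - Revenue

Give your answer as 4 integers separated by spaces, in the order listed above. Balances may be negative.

Answer: -784 -372 508 648

Derivation:
After txn 1 (Dr Inventory, Cr Cash, amount 136): Cash=-136 Inventory=136
After txn 2 (Dr Revenue, Cr Cash, amount 78): Cash=-214 Inventory=136 Revenue=78
After txn 3 (Dr Revenue, Cr Cash, amount 77): Cash=-291 Inventory=136 Revenue=155
After txn 4 (Dr Revenue, Cr Cash, amount 493): Cash=-784 Inventory=136 Revenue=648
After txn 5 (Dr Inventory, Cr Equity, amount 372): Cash=-784 Equity=-372 Inventory=508 Revenue=648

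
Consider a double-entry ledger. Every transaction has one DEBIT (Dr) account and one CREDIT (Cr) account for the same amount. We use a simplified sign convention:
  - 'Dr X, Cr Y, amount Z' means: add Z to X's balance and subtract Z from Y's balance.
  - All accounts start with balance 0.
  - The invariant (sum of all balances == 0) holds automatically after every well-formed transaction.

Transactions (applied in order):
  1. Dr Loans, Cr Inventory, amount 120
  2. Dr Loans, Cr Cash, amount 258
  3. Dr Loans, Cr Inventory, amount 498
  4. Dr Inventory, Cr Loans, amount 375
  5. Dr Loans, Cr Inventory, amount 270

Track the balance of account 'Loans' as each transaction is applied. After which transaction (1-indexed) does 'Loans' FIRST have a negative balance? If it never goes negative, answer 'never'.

Answer: never

Derivation:
After txn 1: Loans=120
After txn 2: Loans=378
After txn 3: Loans=876
After txn 4: Loans=501
After txn 5: Loans=771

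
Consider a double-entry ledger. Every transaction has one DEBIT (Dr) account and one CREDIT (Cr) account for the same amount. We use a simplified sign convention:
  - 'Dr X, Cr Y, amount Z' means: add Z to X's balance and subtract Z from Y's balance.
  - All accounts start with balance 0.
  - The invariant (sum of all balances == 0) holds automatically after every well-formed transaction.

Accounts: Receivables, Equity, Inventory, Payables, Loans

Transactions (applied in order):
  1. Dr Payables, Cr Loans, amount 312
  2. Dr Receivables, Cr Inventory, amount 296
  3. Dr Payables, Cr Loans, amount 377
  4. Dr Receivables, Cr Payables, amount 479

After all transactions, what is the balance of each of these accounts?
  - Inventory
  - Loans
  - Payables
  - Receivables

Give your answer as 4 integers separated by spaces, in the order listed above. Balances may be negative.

Answer: -296 -689 210 775

Derivation:
After txn 1 (Dr Payables, Cr Loans, amount 312): Loans=-312 Payables=312
After txn 2 (Dr Receivables, Cr Inventory, amount 296): Inventory=-296 Loans=-312 Payables=312 Receivables=296
After txn 3 (Dr Payables, Cr Loans, amount 377): Inventory=-296 Loans=-689 Payables=689 Receivables=296
After txn 4 (Dr Receivables, Cr Payables, amount 479): Inventory=-296 Loans=-689 Payables=210 Receivables=775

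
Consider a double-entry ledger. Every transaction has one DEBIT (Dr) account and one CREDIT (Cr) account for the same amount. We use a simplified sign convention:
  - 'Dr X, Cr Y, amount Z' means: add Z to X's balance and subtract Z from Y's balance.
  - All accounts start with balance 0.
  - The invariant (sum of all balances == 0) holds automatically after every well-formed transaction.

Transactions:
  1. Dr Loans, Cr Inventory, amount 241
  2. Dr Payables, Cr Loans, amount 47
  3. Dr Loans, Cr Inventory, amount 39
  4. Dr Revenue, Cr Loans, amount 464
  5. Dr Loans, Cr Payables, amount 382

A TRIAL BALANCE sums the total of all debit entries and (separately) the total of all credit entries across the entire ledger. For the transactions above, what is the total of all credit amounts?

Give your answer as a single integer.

Answer: 1173

Derivation:
Txn 1: credit+=241
Txn 2: credit+=47
Txn 3: credit+=39
Txn 4: credit+=464
Txn 5: credit+=382
Total credits = 1173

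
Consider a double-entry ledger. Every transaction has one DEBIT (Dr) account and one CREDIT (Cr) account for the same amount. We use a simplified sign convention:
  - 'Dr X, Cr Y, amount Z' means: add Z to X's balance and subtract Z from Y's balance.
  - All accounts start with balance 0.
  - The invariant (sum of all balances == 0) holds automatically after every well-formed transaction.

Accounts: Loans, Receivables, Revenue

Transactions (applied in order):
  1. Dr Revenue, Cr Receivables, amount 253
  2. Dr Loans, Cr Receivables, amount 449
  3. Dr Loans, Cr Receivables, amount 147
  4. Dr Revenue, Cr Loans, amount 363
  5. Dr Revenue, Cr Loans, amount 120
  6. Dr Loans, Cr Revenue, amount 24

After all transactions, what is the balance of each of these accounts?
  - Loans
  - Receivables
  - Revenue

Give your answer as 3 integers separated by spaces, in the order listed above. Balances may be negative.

Answer: 137 -849 712

Derivation:
After txn 1 (Dr Revenue, Cr Receivables, amount 253): Receivables=-253 Revenue=253
After txn 2 (Dr Loans, Cr Receivables, amount 449): Loans=449 Receivables=-702 Revenue=253
After txn 3 (Dr Loans, Cr Receivables, amount 147): Loans=596 Receivables=-849 Revenue=253
After txn 4 (Dr Revenue, Cr Loans, amount 363): Loans=233 Receivables=-849 Revenue=616
After txn 5 (Dr Revenue, Cr Loans, amount 120): Loans=113 Receivables=-849 Revenue=736
After txn 6 (Dr Loans, Cr Revenue, amount 24): Loans=137 Receivables=-849 Revenue=712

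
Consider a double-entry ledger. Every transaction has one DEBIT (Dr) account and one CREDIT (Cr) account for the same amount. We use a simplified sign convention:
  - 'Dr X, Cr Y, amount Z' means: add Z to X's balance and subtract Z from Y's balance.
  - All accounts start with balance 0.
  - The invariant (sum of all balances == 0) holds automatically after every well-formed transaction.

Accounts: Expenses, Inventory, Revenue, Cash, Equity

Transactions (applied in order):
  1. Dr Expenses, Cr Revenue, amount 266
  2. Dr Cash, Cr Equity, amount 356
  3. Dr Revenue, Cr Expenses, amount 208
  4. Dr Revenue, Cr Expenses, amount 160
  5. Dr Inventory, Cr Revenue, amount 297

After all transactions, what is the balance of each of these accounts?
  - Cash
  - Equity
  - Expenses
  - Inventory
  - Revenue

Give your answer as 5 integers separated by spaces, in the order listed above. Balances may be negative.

After txn 1 (Dr Expenses, Cr Revenue, amount 266): Expenses=266 Revenue=-266
After txn 2 (Dr Cash, Cr Equity, amount 356): Cash=356 Equity=-356 Expenses=266 Revenue=-266
After txn 3 (Dr Revenue, Cr Expenses, amount 208): Cash=356 Equity=-356 Expenses=58 Revenue=-58
After txn 4 (Dr Revenue, Cr Expenses, amount 160): Cash=356 Equity=-356 Expenses=-102 Revenue=102
After txn 5 (Dr Inventory, Cr Revenue, amount 297): Cash=356 Equity=-356 Expenses=-102 Inventory=297 Revenue=-195

Answer: 356 -356 -102 297 -195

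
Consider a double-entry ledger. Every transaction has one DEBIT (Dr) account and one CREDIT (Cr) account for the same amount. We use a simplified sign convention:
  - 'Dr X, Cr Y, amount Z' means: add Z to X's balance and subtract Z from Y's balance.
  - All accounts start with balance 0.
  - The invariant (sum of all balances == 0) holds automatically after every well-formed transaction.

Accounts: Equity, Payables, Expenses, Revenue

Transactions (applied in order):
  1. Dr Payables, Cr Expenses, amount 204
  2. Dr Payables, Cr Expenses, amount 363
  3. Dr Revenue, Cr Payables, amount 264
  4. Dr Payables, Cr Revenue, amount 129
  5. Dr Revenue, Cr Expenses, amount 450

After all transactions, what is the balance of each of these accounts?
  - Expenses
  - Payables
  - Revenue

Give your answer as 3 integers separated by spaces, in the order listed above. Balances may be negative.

Answer: -1017 432 585

Derivation:
After txn 1 (Dr Payables, Cr Expenses, amount 204): Expenses=-204 Payables=204
After txn 2 (Dr Payables, Cr Expenses, amount 363): Expenses=-567 Payables=567
After txn 3 (Dr Revenue, Cr Payables, amount 264): Expenses=-567 Payables=303 Revenue=264
After txn 4 (Dr Payables, Cr Revenue, amount 129): Expenses=-567 Payables=432 Revenue=135
After txn 5 (Dr Revenue, Cr Expenses, amount 450): Expenses=-1017 Payables=432 Revenue=585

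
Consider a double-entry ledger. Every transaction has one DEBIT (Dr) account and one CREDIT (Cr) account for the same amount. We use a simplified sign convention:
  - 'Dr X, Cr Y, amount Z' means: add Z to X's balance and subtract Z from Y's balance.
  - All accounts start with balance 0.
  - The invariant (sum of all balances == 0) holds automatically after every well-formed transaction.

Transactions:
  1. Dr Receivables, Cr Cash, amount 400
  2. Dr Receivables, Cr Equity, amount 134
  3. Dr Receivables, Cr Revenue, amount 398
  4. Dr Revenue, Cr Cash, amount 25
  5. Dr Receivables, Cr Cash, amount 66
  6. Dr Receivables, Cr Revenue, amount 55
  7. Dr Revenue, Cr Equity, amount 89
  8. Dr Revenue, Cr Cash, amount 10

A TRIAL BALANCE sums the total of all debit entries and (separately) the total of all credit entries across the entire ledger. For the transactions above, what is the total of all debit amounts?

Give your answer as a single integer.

Answer: 1177

Derivation:
Txn 1: debit+=400
Txn 2: debit+=134
Txn 3: debit+=398
Txn 4: debit+=25
Txn 5: debit+=66
Txn 6: debit+=55
Txn 7: debit+=89
Txn 8: debit+=10
Total debits = 1177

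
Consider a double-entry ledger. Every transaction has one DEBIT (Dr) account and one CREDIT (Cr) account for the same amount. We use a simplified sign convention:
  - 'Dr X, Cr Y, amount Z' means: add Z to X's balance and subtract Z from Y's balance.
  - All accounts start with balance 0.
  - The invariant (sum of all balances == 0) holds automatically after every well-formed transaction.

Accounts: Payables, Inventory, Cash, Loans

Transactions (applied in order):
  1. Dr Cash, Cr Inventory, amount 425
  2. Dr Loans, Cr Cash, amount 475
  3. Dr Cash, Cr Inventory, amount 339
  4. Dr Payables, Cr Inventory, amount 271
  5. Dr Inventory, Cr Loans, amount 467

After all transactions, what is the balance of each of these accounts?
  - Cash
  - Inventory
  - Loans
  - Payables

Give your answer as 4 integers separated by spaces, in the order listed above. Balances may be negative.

Answer: 289 -568 8 271

Derivation:
After txn 1 (Dr Cash, Cr Inventory, amount 425): Cash=425 Inventory=-425
After txn 2 (Dr Loans, Cr Cash, amount 475): Cash=-50 Inventory=-425 Loans=475
After txn 3 (Dr Cash, Cr Inventory, amount 339): Cash=289 Inventory=-764 Loans=475
After txn 4 (Dr Payables, Cr Inventory, amount 271): Cash=289 Inventory=-1035 Loans=475 Payables=271
After txn 5 (Dr Inventory, Cr Loans, amount 467): Cash=289 Inventory=-568 Loans=8 Payables=271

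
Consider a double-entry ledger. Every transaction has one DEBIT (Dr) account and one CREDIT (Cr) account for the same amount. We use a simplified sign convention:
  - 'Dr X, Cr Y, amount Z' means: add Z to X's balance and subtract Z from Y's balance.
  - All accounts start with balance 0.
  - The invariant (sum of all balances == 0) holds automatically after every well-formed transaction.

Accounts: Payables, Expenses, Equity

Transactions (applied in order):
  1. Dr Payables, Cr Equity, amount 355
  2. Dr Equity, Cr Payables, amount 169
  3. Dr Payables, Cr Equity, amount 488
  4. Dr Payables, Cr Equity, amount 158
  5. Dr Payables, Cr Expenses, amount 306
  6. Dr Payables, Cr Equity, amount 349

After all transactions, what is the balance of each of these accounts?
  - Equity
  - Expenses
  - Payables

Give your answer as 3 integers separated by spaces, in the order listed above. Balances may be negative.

After txn 1 (Dr Payables, Cr Equity, amount 355): Equity=-355 Payables=355
After txn 2 (Dr Equity, Cr Payables, amount 169): Equity=-186 Payables=186
After txn 3 (Dr Payables, Cr Equity, amount 488): Equity=-674 Payables=674
After txn 4 (Dr Payables, Cr Equity, amount 158): Equity=-832 Payables=832
After txn 5 (Dr Payables, Cr Expenses, amount 306): Equity=-832 Expenses=-306 Payables=1138
After txn 6 (Dr Payables, Cr Equity, amount 349): Equity=-1181 Expenses=-306 Payables=1487

Answer: -1181 -306 1487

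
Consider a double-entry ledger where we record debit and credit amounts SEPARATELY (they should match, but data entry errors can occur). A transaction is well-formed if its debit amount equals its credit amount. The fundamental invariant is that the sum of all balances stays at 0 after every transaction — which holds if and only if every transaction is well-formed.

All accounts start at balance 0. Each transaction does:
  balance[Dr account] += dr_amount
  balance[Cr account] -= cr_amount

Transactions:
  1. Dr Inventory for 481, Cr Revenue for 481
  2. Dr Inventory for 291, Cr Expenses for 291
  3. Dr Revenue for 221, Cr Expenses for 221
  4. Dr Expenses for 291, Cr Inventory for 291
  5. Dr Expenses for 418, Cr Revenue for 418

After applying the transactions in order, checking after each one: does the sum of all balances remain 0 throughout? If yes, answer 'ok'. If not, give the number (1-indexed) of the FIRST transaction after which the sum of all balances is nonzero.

After txn 1: dr=481 cr=481 sum_balances=0
After txn 2: dr=291 cr=291 sum_balances=0
After txn 3: dr=221 cr=221 sum_balances=0
After txn 4: dr=291 cr=291 sum_balances=0
After txn 5: dr=418 cr=418 sum_balances=0

Answer: ok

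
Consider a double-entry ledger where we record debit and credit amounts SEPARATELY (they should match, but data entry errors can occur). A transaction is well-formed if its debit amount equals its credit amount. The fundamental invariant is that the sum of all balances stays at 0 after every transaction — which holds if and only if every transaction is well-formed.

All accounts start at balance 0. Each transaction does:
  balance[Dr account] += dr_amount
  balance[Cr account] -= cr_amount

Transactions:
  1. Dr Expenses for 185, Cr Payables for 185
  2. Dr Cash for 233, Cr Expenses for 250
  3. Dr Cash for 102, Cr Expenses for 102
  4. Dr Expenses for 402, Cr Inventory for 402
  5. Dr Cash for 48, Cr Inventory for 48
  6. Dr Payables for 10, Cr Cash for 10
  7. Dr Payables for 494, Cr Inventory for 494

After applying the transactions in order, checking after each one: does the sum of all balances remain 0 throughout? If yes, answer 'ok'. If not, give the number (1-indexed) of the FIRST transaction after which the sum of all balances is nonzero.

Answer: 2

Derivation:
After txn 1: dr=185 cr=185 sum_balances=0
After txn 2: dr=233 cr=250 sum_balances=-17
After txn 3: dr=102 cr=102 sum_balances=-17
After txn 4: dr=402 cr=402 sum_balances=-17
After txn 5: dr=48 cr=48 sum_balances=-17
After txn 6: dr=10 cr=10 sum_balances=-17
After txn 7: dr=494 cr=494 sum_balances=-17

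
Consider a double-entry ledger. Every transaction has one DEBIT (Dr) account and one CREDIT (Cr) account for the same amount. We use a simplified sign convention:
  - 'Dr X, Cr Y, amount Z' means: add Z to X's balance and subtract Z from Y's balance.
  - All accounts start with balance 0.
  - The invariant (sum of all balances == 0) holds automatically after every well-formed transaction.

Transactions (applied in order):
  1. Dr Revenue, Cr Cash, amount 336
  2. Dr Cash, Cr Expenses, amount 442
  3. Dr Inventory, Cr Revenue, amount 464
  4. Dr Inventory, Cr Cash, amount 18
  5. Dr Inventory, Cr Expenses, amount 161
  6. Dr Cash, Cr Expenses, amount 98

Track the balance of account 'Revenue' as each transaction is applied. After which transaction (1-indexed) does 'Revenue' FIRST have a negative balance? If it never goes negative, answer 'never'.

After txn 1: Revenue=336
After txn 2: Revenue=336
After txn 3: Revenue=-128

Answer: 3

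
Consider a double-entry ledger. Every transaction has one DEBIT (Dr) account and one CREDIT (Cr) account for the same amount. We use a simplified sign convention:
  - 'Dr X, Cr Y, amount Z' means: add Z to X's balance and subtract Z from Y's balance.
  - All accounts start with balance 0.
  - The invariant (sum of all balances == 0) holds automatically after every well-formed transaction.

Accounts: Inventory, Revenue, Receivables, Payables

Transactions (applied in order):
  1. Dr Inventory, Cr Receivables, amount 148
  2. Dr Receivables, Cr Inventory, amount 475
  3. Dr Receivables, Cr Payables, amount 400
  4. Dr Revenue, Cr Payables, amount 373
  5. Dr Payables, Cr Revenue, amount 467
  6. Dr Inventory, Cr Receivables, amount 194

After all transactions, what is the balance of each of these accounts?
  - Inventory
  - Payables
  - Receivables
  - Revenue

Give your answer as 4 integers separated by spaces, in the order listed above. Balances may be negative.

After txn 1 (Dr Inventory, Cr Receivables, amount 148): Inventory=148 Receivables=-148
After txn 2 (Dr Receivables, Cr Inventory, amount 475): Inventory=-327 Receivables=327
After txn 3 (Dr Receivables, Cr Payables, amount 400): Inventory=-327 Payables=-400 Receivables=727
After txn 4 (Dr Revenue, Cr Payables, amount 373): Inventory=-327 Payables=-773 Receivables=727 Revenue=373
After txn 5 (Dr Payables, Cr Revenue, amount 467): Inventory=-327 Payables=-306 Receivables=727 Revenue=-94
After txn 6 (Dr Inventory, Cr Receivables, amount 194): Inventory=-133 Payables=-306 Receivables=533 Revenue=-94

Answer: -133 -306 533 -94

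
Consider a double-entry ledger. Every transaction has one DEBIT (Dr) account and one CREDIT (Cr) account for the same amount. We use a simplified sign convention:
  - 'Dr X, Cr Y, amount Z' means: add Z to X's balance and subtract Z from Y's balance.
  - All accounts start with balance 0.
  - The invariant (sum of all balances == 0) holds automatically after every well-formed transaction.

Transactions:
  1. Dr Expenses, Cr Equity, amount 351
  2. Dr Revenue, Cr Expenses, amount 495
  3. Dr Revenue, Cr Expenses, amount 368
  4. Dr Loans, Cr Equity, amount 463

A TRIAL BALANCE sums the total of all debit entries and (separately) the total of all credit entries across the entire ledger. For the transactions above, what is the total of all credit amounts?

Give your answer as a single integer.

Txn 1: credit+=351
Txn 2: credit+=495
Txn 3: credit+=368
Txn 4: credit+=463
Total credits = 1677

Answer: 1677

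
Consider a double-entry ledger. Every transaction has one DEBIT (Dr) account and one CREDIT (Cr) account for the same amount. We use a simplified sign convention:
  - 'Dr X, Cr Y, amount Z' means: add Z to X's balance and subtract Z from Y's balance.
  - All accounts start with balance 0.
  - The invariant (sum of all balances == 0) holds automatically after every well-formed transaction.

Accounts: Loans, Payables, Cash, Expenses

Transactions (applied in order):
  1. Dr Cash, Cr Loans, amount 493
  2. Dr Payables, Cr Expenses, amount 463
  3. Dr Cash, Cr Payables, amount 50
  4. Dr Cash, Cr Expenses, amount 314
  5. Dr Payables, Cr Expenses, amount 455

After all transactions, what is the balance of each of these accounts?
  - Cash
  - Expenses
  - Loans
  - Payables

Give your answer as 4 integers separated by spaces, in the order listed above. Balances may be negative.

After txn 1 (Dr Cash, Cr Loans, amount 493): Cash=493 Loans=-493
After txn 2 (Dr Payables, Cr Expenses, amount 463): Cash=493 Expenses=-463 Loans=-493 Payables=463
After txn 3 (Dr Cash, Cr Payables, amount 50): Cash=543 Expenses=-463 Loans=-493 Payables=413
After txn 4 (Dr Cash, Cr Expenses, amount 314): Cash=857 Expenses=-777 Loans=-493 Payables=413
After txn 5 (Dr Payables, Cr Expenses, amount 455): Cash=857 Expenses=-1232 Loans=-493 Payables=868

Answer: 857 -1232 -493 868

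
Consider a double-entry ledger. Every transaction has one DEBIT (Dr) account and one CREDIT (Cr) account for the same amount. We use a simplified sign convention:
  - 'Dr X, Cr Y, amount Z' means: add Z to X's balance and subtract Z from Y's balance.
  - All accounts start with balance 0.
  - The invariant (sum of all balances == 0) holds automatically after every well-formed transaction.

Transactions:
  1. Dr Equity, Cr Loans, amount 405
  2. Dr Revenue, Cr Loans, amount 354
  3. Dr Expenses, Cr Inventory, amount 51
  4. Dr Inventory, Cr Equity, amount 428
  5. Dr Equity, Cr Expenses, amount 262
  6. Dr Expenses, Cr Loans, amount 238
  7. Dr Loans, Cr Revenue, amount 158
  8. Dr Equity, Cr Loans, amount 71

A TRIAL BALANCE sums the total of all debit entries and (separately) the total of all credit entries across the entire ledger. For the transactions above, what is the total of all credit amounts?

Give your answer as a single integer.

Txn 1: credit+=405
Txn 2: credit+=354
Txn 3: credit+=51
Txn 4: credit+=428
Txn 5: credit+=262
Txn 6: credit+=238
Txn 7: credit+=158
Txn 8: credit+=71
Total credits = 1967

Answer: 1967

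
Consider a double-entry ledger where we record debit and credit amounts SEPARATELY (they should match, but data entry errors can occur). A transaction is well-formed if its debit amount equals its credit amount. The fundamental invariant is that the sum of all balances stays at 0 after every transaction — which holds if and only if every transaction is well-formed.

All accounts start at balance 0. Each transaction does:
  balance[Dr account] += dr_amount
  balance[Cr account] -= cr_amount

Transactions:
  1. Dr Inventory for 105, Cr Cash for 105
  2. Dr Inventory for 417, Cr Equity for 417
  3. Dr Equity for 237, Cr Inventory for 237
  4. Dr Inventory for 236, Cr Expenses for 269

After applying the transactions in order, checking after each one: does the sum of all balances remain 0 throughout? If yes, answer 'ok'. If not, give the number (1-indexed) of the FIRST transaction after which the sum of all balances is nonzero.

Answer: 4

Derivation:
After txn 1: dr=105 cr=105 sum_balances=0
After txn 2: dr=417 cr=417 sum_balances=0
After txn 3: dr=237 cr=237 sum_balances=0
After txn 4: dr=236 cr=269 sum_balances=-33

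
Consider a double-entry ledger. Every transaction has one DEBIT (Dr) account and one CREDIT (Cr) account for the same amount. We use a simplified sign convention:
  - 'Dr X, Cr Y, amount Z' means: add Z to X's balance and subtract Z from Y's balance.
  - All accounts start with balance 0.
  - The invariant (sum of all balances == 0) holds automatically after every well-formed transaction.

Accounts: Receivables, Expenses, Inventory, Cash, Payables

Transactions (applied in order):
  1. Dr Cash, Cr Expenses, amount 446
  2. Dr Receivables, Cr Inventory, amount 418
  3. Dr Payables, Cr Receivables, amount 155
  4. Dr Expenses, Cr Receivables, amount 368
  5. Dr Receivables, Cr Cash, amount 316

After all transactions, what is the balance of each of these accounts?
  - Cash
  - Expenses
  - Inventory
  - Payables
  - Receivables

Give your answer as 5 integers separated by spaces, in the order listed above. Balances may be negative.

Answer: 130 -78 -418 155 211

Derivation:
After txn 1 (Dr Cash, Cr Expenses, amount 446): Cash=446 Expenses=-446
After txn 2 (Dr Receivables, Cr Inventory, amount 418): Cash=446 Expenses=-446 Inventory=-418 Receivables=418
After txn 3 (Dr Payables, Cr Receivables, amount 155): Cash=446 Expenses=-446 Inventory=-418 Payables=155 Receivables=263
After txn 4 (Dr Expenses, Cr Receivables, amount 368): Cash=446 Expenses=-78 Inventory=-418 Payables=155 Receivables=-105
After txn 5 (Dr Receivables, Cr Cash, amount 316): Cash=130 Expenses=-78 Inventory=-418 Payables=155 Receivables=211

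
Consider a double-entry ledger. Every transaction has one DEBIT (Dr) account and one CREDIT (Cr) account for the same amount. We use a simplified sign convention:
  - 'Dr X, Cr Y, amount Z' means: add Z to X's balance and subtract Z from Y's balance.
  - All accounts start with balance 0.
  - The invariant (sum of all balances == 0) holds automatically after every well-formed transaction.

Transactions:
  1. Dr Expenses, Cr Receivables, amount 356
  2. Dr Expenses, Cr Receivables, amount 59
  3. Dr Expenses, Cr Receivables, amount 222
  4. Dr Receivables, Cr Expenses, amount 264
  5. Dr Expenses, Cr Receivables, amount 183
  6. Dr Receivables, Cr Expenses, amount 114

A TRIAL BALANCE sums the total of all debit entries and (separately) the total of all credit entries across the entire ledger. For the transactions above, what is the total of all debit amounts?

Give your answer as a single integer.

Txn 1: debit+=356
Txn 2: debit+=59
Txn 3: debit+=222
Txn 4: debit+=264
Txn 5: debit+=183
Txn 6: debit+=114
Total debits = 1198

Answer: 1198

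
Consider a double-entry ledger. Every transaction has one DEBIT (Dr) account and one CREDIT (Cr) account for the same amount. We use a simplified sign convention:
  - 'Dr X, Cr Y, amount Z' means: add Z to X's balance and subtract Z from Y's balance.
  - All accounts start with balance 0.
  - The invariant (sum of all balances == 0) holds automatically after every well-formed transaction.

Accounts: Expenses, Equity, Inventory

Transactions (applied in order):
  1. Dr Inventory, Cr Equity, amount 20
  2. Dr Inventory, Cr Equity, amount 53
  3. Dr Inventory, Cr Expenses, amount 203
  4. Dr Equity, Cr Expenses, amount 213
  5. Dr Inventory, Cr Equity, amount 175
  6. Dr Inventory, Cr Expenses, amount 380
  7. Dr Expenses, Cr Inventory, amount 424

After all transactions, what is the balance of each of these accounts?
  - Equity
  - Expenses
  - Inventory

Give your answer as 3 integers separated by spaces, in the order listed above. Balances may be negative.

After txn 1 (Dr Inventory, Cr Equity, amount 20): Equity=-20 Inventory=20
After txn 2 (Dr Inventory, Cr Equity, amount 53): Equity=-73 Inventory=73
After txn 3 (Dr Inventory, Cr Expenses, amount 203): Equity=-73 Expenses=-203 Inventory=276
After txn 4 (Dr Equity, Cr Expenses, amount 213): Equity=140 Expenses=-416 Inventory=276
After txn 5 (Dr Inventory, Cr Equity, amount 175): Equity=-35 Expenses=-416 Inventory=451
After txn 6 (Dr Inventory, Cr Expenses, amount 380): Equity=-35 Expenses=-796 Inventory=831
After txn 7 (Dr Expenses, Cr Inventory, amount 424): Equity=-35 Expenses=-372 Inventory=407

Answer: -35 -372 407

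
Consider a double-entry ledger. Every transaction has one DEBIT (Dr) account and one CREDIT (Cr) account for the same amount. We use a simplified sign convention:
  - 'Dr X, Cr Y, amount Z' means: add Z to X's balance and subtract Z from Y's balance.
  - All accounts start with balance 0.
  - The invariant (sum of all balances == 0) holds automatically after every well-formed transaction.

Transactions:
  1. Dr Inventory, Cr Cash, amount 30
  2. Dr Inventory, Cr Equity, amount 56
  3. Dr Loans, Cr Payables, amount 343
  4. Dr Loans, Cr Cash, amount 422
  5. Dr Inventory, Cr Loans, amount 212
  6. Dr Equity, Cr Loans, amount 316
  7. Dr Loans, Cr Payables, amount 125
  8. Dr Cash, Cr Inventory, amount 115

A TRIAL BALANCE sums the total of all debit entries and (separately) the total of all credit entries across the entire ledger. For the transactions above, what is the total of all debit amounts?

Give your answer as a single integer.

Txn 1: debit+=30
Txn 2: debit+=56
Txn 3: debit+=343
Txn 4: debit+=422
Txn 5: debit+=212
Txn 6: debit+=316
Txn 7: debit+=125
Txn 8: debit+=115
Total debits = 1619

Answer: 1619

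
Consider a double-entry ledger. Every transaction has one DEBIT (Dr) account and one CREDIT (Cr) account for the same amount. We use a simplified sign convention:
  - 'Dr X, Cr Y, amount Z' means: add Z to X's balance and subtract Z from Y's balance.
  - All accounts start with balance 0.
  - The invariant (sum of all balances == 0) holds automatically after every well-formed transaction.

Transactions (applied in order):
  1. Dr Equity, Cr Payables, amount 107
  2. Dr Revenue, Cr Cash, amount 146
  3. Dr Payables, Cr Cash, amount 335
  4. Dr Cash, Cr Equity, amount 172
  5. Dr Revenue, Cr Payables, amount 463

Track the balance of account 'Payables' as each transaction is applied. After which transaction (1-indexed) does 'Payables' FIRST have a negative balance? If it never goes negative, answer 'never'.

Answer: 1

Derivation:
After txn 1: Payables=-107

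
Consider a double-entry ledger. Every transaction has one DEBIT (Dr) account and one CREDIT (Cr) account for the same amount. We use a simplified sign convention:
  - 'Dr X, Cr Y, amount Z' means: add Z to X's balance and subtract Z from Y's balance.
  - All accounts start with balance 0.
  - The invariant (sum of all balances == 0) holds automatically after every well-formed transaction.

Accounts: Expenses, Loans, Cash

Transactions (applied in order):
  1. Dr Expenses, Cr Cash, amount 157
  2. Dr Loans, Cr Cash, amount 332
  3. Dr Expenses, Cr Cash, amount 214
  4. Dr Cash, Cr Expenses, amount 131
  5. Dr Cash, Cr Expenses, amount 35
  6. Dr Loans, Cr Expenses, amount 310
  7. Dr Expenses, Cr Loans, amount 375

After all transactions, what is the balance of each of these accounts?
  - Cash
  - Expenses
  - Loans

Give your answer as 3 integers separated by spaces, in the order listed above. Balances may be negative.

After txn 1 (Dr Expenses, Cr Cash, amount 157): Cash=-157 Expenses=157
After txn 2 (Dr Loans, Cr Cash, amount 332): Cash=-489 Expenses=157 Loans=332
After txn 3 (Dr Expenses, Cr Cash, amount 214): Cash=-703 Expenses=371 Loans=332
After txn 4 (Dr Cash, Cr Expenses, amount 131): Cash=-572 Expenses=240 Loans=332
After txn 5 (Dr Cash, Cr Expenses, amount 35): Cash=-537 Expenses=205 Loans=332
After txn 6 (Dr Loans, Cr Expenses, amount 310): Cash=-537 Expenses=-105 Loans=642
After txn 7 (Dr Expenses, Cr Loans, amount 375): Cash=-537 Expenses=270 Loans=267

Answer: -537 270 267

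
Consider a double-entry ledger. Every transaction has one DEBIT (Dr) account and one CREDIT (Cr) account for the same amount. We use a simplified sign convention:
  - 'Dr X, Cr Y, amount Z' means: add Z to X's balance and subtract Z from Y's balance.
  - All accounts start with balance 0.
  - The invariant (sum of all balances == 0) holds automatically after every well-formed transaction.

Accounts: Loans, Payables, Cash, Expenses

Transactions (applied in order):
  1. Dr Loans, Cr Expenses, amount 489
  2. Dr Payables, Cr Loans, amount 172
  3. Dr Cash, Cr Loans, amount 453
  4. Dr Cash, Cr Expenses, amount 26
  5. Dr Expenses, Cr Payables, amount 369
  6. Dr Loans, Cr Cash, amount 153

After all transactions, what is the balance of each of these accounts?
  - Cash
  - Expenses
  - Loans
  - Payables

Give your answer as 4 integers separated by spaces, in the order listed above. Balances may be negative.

After txn 1 (Dr Loans, Cr Expenses, amount 489): Expenses=-489 Loans=489
After txn 2 (Dr Payables, Cr Loans, amount 172): Expenses=-489 Loans=317 Payables=172
After txn 3 (Dr Cash, Cr Loans, amount 453): Cash=453 Expenses=-489 Loans=-136 Payables=172
After txn 4 (Dr Cash, Cr Expenses, amount 26): Cash=479 Expenses=-515 Loans=-136 Payables=172
After txn 5 (Dr Expenses, Cr Payables, amount 369): Cash=479 Expenses=-146 Loans=-136 Payables=-197
After txn 6 (Dr Loans, Cr Cash, amount 153): Cash=326 Expenses=-146 Loans=17 Payables=-197

Answer: 326 -146 17 -197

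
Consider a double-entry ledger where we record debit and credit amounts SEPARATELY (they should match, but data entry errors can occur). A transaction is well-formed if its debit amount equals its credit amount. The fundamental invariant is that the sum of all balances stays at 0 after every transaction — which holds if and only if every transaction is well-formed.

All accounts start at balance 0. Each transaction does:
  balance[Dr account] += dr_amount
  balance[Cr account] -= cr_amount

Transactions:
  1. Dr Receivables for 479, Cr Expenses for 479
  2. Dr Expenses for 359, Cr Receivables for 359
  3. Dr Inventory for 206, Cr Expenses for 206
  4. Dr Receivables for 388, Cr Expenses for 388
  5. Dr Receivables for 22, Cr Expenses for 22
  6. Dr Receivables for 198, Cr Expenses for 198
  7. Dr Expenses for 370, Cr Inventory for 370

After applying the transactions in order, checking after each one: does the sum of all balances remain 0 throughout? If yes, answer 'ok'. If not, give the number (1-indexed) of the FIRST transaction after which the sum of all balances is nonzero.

Answer: ok

Derivation:
After txn 1: dr=479 cr=479 sum_balances=0
After txn 2: dr=359 cr=359 sum_balances=0
After txn 3: dr=206 cr=206 sum_balances=0
After txn 4: dr=388 cr=388 sum_balances=0
After txn 5: dr=22 cr=22 sum_balances=0
After txn 6: dr=198 cr=198 sum_balances=0
After txn 7: dr=370 cr=370 sum_balances=0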